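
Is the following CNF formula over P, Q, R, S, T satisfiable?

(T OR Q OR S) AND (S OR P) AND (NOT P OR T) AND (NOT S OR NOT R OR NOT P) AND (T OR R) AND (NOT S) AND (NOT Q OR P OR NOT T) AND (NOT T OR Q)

(NOT S) alone gives S = false.
(P) alone gives P = true.
(T) alone gives T = true.
(Q) alone gives Q = true.
Every clause is now satisfied; R is unconstrained.
A satisfying assignment: P ↦ true,  Q ↦ true,  R ↦ true,  S ↦ false,  T ↦ true.

Yes, satisfiable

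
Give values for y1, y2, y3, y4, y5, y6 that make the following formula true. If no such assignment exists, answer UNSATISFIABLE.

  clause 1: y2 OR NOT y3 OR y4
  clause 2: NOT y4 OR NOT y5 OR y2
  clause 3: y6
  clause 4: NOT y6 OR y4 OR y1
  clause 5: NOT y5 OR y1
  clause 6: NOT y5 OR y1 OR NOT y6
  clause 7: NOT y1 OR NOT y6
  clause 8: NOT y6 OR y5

From the singleton clause (y6), y6 = true.
From the singleton clause (NOT y1), y1 = false.
From the singleton clause (y4), y4 = true.
From the singleton clause (NOT y5), y5 = false.
But (y5) is also a unit clause — contradiction.

UNSATISFIABLE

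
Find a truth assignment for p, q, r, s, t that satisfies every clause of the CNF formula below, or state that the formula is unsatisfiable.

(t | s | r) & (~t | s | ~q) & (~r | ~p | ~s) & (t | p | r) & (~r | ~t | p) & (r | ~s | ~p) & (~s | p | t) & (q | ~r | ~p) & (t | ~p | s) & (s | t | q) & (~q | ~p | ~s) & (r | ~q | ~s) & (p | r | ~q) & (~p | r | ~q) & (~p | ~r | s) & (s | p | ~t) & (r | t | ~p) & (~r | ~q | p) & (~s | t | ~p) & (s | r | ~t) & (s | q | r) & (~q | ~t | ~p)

p ↦ 0,  q ↦ 0,  r ↦ 0,  s ↦ 1,  t ↦ 1

Suppose t = 1.
Suppose s = 1.
Suppose r = 0.
Unit clause (~p) forces p = 0.
Unit clause (~q) forces q = 0.
This assignment satisfies each clause.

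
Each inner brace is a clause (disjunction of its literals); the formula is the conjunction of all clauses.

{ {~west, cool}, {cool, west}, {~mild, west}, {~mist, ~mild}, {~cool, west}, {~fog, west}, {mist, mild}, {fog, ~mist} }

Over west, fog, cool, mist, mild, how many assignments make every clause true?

3

There are 2^5 = 32 truth assignments over (west, fog, cool, mist, mild).
Split on mild. With mild = 1, the clauses containing mild are satisfied and ~mild drops from the rest; 2 of the 2^4 = 16 assignments to the other variables satisfy what remains.
With mild = 0, by the same count on the reduced clause set, 1 assignment works.
Total: 2 + 1 = 3.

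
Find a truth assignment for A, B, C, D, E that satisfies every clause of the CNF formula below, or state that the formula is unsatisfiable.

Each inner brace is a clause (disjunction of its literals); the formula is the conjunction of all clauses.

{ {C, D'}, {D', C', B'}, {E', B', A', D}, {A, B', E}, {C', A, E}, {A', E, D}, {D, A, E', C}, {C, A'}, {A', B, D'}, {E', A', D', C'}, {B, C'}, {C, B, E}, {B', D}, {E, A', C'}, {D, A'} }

Try C = 1.
From the singleton clause (B), B = 1.
From the singleton clause (D'), D = 0.
Now (D) is unsatisfied and unit — conflict.
That branch fails; take C = 0 instead.
From the singleton clause (D'), D = 0.
From the singleton clause (A'), A = 0.
From the singleton clause (E'), E = 0.
From the singleton clause (B'), B = 0.
Now (B) is unsatisfied and unit — conflict.
Both values of C lead to a conflict.

UNSATISFIABLE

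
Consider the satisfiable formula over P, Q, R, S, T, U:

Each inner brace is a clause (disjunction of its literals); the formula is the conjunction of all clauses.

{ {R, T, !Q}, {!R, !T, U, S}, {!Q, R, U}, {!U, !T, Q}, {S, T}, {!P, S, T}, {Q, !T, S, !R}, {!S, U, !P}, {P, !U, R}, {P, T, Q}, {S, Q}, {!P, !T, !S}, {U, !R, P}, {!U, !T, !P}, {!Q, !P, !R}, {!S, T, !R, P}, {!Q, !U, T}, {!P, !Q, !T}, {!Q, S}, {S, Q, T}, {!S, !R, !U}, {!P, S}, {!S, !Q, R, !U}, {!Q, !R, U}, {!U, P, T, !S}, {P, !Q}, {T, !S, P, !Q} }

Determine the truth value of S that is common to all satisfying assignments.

True

Suppose S = false.
Unit clause (T) forces T = true.
Unit clause (Q) forces Q = true.
But (!Q) is also a unit clause — contradiction.
So every satisfying assignment has S = True.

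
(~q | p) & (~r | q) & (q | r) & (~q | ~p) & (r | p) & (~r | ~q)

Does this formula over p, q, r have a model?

No

Case q = 0:
(~r) alone gives r = 0.
That conflicts with the unit clause (r).
Undo q and try q = 1.
(p) alone gives p = 1.
That conflicts with the unit clause (~p).
Both values of q lead to a conflict.
No assignment satisfies every clause.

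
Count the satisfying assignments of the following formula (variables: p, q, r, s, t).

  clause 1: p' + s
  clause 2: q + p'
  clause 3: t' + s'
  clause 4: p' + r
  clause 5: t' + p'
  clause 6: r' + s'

There are 2^5 = 32 truth assignments over (p, q, r, s, t).
Split on r. With r = 1, the clauses containing r are satisfied and r' drops from the rest; 4 of the 2^4 = 16 assignments to the other variables satisfy what remains.
With r = 0, by the same count on the reduced clause set, 6 assignments work.
Total: 4 + 6 = 10.

10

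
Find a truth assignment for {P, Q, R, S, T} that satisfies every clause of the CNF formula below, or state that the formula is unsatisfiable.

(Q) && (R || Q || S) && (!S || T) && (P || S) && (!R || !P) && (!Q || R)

P=false; Q=true; R=true; S=true; T=true

From the singleton clause (Q), Q = true.
From the singleton clause (R), R = true.
From the singleton clause (!P), P = false.
From the singleton clause (S), S = true.
From the singleton clause (T), T = true.
This assignment satisfies each clause.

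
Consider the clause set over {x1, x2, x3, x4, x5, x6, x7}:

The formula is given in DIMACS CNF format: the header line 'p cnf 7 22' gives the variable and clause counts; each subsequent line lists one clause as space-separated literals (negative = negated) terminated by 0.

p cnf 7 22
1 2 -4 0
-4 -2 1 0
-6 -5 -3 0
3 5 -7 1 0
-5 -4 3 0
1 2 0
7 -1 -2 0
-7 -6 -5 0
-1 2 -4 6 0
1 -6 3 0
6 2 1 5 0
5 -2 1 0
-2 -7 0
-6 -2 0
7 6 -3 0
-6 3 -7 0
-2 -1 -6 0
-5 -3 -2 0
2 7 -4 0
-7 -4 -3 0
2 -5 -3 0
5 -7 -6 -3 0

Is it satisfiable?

Case x1 = True:
Case x7 = False:
From the singleton clause (¬x2), x2 = False.
From the singleton clause (¬x4), x4 = False.
Case x6 = True:
Case x5 = True:
From the singleton clause (¬x3), x3 = False.
Every clause now holds.
A satisfying assignment: x1: True; x2: False; x3: False; x4: False; x5: True; x6: True; x7: False.

Satisfiable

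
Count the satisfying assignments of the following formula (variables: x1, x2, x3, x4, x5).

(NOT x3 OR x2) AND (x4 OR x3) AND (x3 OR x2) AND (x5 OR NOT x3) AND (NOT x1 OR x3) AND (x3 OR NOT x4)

4

There are 2^5 = 32 truth assignments over (x1, x2, x3, x4, x5).
Split on x2. With x2 = true, the clauses containing x2 are satisfied and NOT x2 drops from the rest; 4 of the 2^4 = 16 assignments to the other variables satisfy what remains.
With x2 = false, by the same count on the reduced clause set, 0 assignments work.
(One model: x1=F, x2=T, x3=T, x4=F, x5=T.)
Total: 4 + 0 = 4.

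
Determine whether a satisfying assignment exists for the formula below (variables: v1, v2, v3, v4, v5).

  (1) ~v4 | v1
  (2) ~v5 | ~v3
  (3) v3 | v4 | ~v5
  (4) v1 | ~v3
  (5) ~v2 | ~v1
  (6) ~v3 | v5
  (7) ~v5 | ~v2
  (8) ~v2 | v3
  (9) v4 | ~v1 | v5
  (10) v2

The clause (v2) is unit, so v2 = 1.
The clause (~v1) is unit, so v1 = 0.
The clause (~v4) is unit, so v4 = 0.
The clause (~v3) is unit, so v3 = 0.
Now (v3) is unsatisfied and unit — conflict.
No assignment satisfies every clause.

Unsatisfiable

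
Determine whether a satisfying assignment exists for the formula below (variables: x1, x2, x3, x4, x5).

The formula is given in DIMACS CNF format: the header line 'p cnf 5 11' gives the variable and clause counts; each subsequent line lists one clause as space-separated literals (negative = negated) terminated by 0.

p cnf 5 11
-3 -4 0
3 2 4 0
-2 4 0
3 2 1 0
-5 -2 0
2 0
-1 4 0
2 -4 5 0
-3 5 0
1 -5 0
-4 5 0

No

From the singleton clause (x2), x2 = True.
From the singleton clause (x4), x4 = True.
From the singleton clause (¬x3), x3 = False.
From the singleton clause (¬x5), x5 = False.
Now (x5) is unsatisfied and unit — conflict.
No assignment satisfies every clause.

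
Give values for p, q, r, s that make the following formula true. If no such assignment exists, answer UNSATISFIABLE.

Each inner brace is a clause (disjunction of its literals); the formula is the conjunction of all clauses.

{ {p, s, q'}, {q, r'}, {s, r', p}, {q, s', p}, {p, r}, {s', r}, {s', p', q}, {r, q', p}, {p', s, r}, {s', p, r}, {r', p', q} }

Suppose q = 1.
Suppose p = 1.
Suppose s = 0.
Unit clause (r) forces r = 1.
This assignment satisfies each clause.

p ↦ 1,  q ↦ 1,  r ↦ 1,  s ↦ 0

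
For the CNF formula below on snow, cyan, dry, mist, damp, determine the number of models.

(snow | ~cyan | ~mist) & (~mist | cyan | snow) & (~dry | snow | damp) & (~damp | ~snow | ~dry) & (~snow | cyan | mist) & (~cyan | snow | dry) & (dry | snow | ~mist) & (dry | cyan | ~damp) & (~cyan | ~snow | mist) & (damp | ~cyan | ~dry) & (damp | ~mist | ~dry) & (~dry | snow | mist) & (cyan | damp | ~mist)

There are 2^5 = 32 truth assignments over (snow, cyan, dry, mist, damp).
Split on mist. With mist = 1, the clauses containing mist are satisfied and ~mist drops from the rest; 2 of the 2^4 = 16 assignments to the other variables satisfy what remains.
With mist = 0, by the same count on the reduced clause set, 1 assignment works.
Total: 2 + 1 = 3.

3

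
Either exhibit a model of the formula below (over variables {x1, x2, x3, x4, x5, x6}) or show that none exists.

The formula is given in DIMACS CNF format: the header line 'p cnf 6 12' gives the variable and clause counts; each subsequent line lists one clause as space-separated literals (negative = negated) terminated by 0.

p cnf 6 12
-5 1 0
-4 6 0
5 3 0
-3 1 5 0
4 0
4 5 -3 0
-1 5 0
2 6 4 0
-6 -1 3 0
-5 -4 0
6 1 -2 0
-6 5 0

The clause (x4) is unit, so x4 = True.
The clause (x6) is unit, so x6 = True.
The clause (¬x5) is unit, so x5 = False.
Now (x5) is unsatisfied and unit — conflict.

UNSATISFIABLE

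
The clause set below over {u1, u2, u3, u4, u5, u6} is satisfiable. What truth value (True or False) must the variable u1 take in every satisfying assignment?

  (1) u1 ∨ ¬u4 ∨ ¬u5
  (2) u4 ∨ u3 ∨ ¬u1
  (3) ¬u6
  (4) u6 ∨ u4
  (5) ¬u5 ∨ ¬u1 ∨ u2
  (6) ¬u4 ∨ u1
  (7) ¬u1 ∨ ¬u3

Suppose u1 = False.
From the singleton clause (¬u6), u6 = False.
From the singleton clause (u4), u4 = True.
Now (¬u4) is unsatisfied and unit — conflict.
So every satisfying assignment has u1 = True.

True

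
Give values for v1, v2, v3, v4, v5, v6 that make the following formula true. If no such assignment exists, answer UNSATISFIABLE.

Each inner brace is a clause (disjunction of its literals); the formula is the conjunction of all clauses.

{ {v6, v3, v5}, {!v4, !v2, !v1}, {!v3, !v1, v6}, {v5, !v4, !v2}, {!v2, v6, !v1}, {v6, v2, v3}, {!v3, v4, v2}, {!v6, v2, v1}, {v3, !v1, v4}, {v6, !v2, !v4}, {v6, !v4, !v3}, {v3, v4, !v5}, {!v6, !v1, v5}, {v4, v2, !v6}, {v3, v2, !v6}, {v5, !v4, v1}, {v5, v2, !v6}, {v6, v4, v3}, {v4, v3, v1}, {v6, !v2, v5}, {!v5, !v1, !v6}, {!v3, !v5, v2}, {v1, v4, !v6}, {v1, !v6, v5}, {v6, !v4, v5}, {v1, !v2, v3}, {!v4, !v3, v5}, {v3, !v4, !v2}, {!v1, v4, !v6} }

v1 ↦ false; v2 ↦ true; v3 ↦ true; v4 ↦ false; v5 ↦ true; v6 ↦ false

Case v6 = false:
Case v3 = true:
(!v1) alone gives v1 = false.
(!v4) alone gives v4 = false.
(v2) alone gives v2 = true.
(v5) alone gives v5 = true.
Every clause now holds.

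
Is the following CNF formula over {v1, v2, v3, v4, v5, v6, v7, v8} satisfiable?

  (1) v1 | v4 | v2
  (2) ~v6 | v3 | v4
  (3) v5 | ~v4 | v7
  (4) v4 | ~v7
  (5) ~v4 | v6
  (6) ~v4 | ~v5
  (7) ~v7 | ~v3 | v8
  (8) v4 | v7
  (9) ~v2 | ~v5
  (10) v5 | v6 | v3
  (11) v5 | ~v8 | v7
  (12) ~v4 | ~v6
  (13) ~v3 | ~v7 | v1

Suppose v4 = 1.
From the singleton clause (v6), v6 = 1.
That conflicts with the unit clause (~v6).
So v4 must be the other value — set v4 = 0.
From the singleton clause (~v7), v7 = 0.
That conflicts with the unit clause (v7).
Neither v4 = 1 nor v4 = 0 works.
No assignment satisfies every clause.

No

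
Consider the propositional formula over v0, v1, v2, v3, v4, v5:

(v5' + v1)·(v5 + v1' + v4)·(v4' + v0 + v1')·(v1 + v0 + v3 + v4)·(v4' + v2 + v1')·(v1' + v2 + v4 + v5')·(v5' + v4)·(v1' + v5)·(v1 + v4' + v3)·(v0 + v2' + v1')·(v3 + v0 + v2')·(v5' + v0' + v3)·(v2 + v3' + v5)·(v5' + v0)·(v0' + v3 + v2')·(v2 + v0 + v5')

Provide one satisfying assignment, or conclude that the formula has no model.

v0: 1, v1: 0, v2: 1, v3: 1, v4: 1, v5: 0

Case v5 = 0:
The clause (v1') is unit, so v1 = 0.
Case v4 = 1:
The clause (v3) is unit, so v3 = 1.
The clause (v2) is unit, so v2 = 1.
No clause remains; v0 is free.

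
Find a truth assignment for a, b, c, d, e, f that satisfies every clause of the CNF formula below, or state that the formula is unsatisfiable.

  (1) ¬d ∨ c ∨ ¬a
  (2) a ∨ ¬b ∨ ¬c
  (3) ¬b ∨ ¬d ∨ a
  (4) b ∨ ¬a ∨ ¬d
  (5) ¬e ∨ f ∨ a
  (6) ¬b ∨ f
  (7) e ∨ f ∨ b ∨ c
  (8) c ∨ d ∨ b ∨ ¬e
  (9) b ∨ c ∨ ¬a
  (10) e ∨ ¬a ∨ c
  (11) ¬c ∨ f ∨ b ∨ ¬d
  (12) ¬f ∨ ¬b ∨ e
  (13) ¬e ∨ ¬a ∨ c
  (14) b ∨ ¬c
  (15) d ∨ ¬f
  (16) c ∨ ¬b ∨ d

a ↦ True; b ↦ True; c ↦ True; d ↦ True; e ↦ True; f ↦ True

Branch on b: set b = True.
The clause (f) is unit, so f = True.
The clause (e) is unit, so e = True.
The clause (d) is unit, so d = True.
The clause (a) is unit, so a = True.
The clause (c) is unit, so c = True.
All clauses are satisfied.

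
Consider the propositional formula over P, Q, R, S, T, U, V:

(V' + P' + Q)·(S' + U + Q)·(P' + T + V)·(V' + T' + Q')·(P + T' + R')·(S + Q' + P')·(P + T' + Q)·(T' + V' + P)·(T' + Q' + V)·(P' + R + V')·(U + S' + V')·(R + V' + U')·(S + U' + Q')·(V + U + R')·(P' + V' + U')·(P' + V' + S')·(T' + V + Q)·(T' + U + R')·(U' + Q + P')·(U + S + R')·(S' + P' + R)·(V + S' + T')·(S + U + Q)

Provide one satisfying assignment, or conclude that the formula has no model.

Branch on V: set V = 0.
Branch on P: set P = 0.
Branch on T: set T = 0.
Branch on U: set U = 1.
Branch on S: set S = 1.
No clause remains; Q, R are free.

P ↦ 0, Q ↦ 1, R ↦ 1, S ↦ 1, T ↦ 0, U ↦ 1, V ↦ 0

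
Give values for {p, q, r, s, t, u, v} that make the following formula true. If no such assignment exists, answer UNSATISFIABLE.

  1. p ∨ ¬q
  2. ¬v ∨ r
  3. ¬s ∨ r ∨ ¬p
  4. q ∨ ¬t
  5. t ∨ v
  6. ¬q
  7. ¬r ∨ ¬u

p=False; q=False; r=True; s=False; t=False; u=False; v=True

The clause (¬q) is unit, so q = False.
The clause (¬t) is unit, so t = False.
The clause (v) is unit, so v = True.
The clause (r) is unit, so r = True.
The clause (¬u) is unit, so u = False.
No clause remains; p, s are free.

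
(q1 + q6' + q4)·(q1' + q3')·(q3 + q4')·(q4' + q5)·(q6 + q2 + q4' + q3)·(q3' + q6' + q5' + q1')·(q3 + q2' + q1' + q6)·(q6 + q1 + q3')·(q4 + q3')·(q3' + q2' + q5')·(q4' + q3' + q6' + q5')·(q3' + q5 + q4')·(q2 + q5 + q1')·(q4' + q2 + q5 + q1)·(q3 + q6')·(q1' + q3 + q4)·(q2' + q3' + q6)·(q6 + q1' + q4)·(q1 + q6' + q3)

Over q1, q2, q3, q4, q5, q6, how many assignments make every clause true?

4

There are 2^6 = 64 truth assignments over (q1, q2, q3, q4, q5, q6).
Split on q4. With q4 = 1, the clauses containing q4 are satisfied and q4' drops from the rest; 0 of the 2^5 = 32 assignments to the other variables satisfy what remains.
With q4 = 0, by the same count on the reduced clause set, 4 assignments work.
(One model: q1=F, q2=F, q3=F, q4=F, q5=F, q6=F.)
Total: 0 + 4 = 4.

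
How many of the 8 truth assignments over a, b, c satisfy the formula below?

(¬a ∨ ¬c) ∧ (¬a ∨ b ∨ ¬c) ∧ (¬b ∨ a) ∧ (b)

There are 2^3 = 8 truth assignments over (a, b, c).
Check each against the 4 clauses (columns in the order a, b, c):
  F F F  ✗ fails (b)
  F F T  ✗ fails (b)
  F T F  ✗ fails (¬b ∨ a)
  F T T  ✗ fails (¬b ∨ a)
  T F F  ✗ fails (b)
  T F T  ✗ fails (¬a ∨ ¬c)
  T T F  ✓ satisfies all
  T T T  ✗ fails (¬a ∨ ¬c)
1 of the 8 rows is a model.

1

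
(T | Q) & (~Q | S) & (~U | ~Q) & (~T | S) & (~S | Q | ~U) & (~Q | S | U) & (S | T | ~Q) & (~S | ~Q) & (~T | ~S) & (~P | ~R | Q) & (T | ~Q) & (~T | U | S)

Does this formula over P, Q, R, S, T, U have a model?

Case T = 1:
From the singleton clause (S), S = 1.
But (~S) is also a unit clause — contradiction.
That branch fails; take T = 0 instead.
From the singleton clause (Q), Q = 1.
But (~Q) is also a unit clause — contradiction.
Neither T = 1 nor T = 0 works.
No assignment satisfies every clause.

Unsatisfiable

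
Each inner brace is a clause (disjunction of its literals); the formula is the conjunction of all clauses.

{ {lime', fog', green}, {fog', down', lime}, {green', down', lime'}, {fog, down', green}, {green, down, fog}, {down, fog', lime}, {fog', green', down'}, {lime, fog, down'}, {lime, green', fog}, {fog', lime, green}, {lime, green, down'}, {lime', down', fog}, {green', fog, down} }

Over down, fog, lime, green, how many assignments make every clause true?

1

There are 2^4 = 16 truth assignments over (down, fog, lime, green).
Check each against the 13 clauses (columns in the order down, fog, lime, green):
  F F F F  ✗ fails (green + down + fog)
  F F F T  ✗ fails (lime + green' + fog)
  F F T F  ✗ fails (green + down + fog)
  F F T T  ✗ fails (green' + fog + down)
  F T F F  ✗ fails (down + fog' + lime)
  F T F T  ✗ fails (down + fog' + lime)
  F T T F  ✗ fails (lime' + fog' + green)
  F T T T  ✓ satisfies all
  T F F F  ✗ fails (fog + down' + green)
  T F F T  ✗ fails (lime + fog + down')
  T F T F  ✗ fails (fog + down' + green)
  T F T T  ✗ fails (green' + down' + lime')
  T T F F  ✗ fails (fog' + down' + lime)
  T T F T  ✗ fails (fog' + down' + lime)
  T T T F  ✗ fails (lime' + fog' + green)
  T T T T  ✗ fails (green' + down' + lime')
1 of the 16 rows is a model.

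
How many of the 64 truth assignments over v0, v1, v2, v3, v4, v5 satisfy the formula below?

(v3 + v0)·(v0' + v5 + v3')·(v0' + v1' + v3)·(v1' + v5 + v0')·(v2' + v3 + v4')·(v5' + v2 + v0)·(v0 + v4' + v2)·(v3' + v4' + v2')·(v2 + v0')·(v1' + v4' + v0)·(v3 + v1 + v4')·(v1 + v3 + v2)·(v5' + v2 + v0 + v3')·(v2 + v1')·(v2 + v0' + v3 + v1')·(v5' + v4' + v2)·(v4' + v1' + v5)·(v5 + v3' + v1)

7

There are 2^6 = 64 truth assignments over (v0, v1, v2, v3, v4, v5).
Split on v5. With v5 = 1, the clauses containing v5 are satisfied and v5' drops from the rest; 5 of the 2^5 = 32 assignments to the other variables satisfy what remains.
With v5 = 0, by the same count on the reduced clause set, 2 assignments work.
(One model: v0=F, v1=F, v2=T, v3=T, v4=F, v5=T.)
Total: 5 + 2 = 7.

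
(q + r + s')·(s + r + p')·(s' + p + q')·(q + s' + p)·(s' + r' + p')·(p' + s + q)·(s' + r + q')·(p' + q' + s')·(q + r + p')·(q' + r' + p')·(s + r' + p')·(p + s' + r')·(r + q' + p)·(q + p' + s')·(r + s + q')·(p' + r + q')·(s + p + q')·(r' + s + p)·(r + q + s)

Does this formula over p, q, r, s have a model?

Case q = 1:
Case s = 0:
Unit clause (r) forces r = 1.
Unit clause (p') forces p = 0.
But (p) is also a unit clause — contradiction.
That branch fails; take s = 1 instead.
Unit clause (p) forces p = 1.
But (p') is also a unit clause — contradiction.
Either choice for s ends in contradiction.
That branch fails; take q = 0 instead.
Case r = 1:
Case s = 0:
Unit clause (p') forces p = 0.
But (p) is also a unit clause — contradiction.
That branch fails; take s = 1 instead.
Unit clause (p) forces p = 1.
But (p') is also a unit clause — contradiction.
Either choice for s ends in contradiction.
That branch fails; take r = 0 instead.
Unit clause (s') forces s = 0.
But (s) is also a unit clause — contradiction.
Either choice for r ends in contradiction.
Either choice for q ends in contradiction.
No assignment satisfies every clause.

Unsatisfiable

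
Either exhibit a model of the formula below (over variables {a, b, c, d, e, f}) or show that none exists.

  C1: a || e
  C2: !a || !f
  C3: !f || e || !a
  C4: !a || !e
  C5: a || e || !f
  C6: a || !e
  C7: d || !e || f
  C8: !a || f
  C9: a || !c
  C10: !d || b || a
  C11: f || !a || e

Case a = true:
The clause (!f) is unit, so f = false.
Now (f) is unsatisfied and unit — conflict.
That branch fails; take a = false instead.
The clause (e) is unit, so e = true.
Now (!e) is unsatisfied and unit — conflict.
Neither a = true nor a = false works.

UNSATISFIABLE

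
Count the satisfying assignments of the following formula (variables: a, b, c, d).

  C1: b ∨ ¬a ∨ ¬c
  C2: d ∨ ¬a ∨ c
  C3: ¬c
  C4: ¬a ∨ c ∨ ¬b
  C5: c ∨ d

3

There are 2^4 = 16 truth assignments over (a, b, c, d).
Check each against the 5 clauses (columns in the order a, b, c, d):
  F F F F  ✗ fails (c ∨ d)
  F F F T  ✓ satisfies all
  F F T F  ✗ fails (¬c)
  F F T T  ✗ fails (¬c)
  F T F F  ✗ fails (c ∨ d)
  F T F T  ✓ satisfies all
  F T T F  ✗ fails (¬c)
  F T T T  ✗ fails (¬c)
  T F F F  ✗ fails (d ∨ ¬a ∨ c)
  T F F T  ✓ satisfies all
  T F T F  ✗ fails (b ∨ ¬a ∨ ¬c)
  T F T T  ✗ fails (b ∨ ¬a ∨ ¬c)
  T T F F  ✗ fails (d ∨ ¬a ∨ c)
  T T F T  ✗ fails (¬a ∨ c ∨ ¬b)
  T T T F  ✗ fails (¬c)
  T T T T  ✗ fails (¬c)
3 of the 16 rows are models.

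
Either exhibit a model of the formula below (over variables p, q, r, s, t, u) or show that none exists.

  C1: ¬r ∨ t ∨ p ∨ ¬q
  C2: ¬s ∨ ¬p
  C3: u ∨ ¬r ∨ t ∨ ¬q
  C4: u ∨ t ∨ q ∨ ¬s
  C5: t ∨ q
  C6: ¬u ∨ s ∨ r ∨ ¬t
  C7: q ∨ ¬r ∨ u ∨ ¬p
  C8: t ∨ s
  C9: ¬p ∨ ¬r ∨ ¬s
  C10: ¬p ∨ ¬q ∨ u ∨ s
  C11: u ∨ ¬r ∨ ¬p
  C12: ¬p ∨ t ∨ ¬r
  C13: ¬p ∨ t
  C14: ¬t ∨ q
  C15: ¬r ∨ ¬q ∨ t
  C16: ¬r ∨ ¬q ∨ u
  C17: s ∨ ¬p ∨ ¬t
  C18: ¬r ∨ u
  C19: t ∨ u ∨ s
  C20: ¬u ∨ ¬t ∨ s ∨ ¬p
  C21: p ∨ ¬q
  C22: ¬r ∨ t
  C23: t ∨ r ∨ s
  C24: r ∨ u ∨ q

UNSATISFIABLE

Try s = False.
The clause (t) is unit, so t = True.
The clause (q) is unit, so q = True.
The clause (¬p) is unit, so p = False.
That conflicts with the unit clause (p).
Undo s and try s = True.
The clause (¬p) is unit, so p = False.
The clause (¬q) is unit, so q = False.
The clause (t) is unit, so t = True.
That conflicts with the unit clause (¬t).
Both values of s lead to a conflict.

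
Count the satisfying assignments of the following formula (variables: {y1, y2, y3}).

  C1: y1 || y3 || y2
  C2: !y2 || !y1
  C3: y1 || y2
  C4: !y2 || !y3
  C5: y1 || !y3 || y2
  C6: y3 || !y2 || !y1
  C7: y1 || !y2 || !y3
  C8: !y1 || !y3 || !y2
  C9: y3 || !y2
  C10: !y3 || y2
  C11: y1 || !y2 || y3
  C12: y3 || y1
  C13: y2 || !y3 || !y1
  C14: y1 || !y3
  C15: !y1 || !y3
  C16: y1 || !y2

There are 2^3 = 8 truth assignments over (y1, y2, y3).
Check each against the 16 clauses (columns in the order y1, y2, y3):
  F F F  ✗ fails (y1 || y3 || y2)
  F F T  ✗ fails (y1 || y2)
  F T F  ✗ fails (y3 || !y2)
  F T T  ✗ fails (!y2 || !y3)
  T F F  ✓ satisfies all
  T F T  ✗ fails (!y3 || y2)
  T T F  ✗ fails (!y2 || !y1)
  T T T  ✗ fails (!y2 || !y1)
1 of the 8 rows is a model.

1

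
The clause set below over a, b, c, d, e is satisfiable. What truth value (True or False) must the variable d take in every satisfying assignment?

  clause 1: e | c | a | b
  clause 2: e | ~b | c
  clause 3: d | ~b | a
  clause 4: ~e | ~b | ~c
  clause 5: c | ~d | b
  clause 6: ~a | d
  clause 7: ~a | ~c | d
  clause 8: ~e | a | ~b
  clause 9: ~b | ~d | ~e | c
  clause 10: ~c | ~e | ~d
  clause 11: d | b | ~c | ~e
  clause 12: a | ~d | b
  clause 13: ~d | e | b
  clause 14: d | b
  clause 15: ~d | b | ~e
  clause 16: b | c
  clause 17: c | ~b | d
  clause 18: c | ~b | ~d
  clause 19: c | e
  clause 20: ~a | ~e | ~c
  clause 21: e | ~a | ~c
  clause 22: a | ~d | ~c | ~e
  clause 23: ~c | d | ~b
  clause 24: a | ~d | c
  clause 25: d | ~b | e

True

Suppose d = 0.
Unit clause (~a) forces a = 0.
Unit clause (~b) forces b = 0.
But (b) is also a unit clause — contradiction.
So every satisfying assignment has d = True.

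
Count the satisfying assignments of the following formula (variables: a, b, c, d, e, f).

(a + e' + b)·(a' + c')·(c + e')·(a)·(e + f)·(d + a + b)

4

There are 2^6 = 64 truth assignments over (a, b, c, d, e, f).
Split on d. With d = 1, the clauses containing d are satisfied and d' drops from the rest; 2 of the 2^5 = 32 assignments to the other variables satisfy what remains.
With d = 0, by the same count on the reduced clause set, 2 assignments work.
Total: 2 + 2 = 4.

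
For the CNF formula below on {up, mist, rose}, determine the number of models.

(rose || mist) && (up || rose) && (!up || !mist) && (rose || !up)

3

There are 2^3 = 8 truth assignments over (up, mist, rose).
Split on mist. With mist = true, the clauses containing mist are satisfied and !mist drops from the rest; 1 of the 2^2 = 4 assignments to the other variables satisfy what remains.
With mist = false, by the same count on the reduced clause set, 2 assignments work.
(One model: up=F, mist=F, rose=T.)
Total: 1 + 2 = 3.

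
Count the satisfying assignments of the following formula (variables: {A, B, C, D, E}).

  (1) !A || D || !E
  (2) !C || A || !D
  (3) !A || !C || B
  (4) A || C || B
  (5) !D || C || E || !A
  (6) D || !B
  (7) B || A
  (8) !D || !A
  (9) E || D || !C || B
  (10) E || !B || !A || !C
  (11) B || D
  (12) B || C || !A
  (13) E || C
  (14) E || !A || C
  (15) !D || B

There are 2^5 = 32 truth assignments over (A, B, C, D, E).
Split on A. With A = true, the clauses containing A are satisfied and !A drops from the rest; 0 of the 2^4 = 16 assignments to the other variables satisfy what remains.
With A = false, by the same count on the reduced clause set, 1 assignment works.
Total: 0 + 1 = 1.

1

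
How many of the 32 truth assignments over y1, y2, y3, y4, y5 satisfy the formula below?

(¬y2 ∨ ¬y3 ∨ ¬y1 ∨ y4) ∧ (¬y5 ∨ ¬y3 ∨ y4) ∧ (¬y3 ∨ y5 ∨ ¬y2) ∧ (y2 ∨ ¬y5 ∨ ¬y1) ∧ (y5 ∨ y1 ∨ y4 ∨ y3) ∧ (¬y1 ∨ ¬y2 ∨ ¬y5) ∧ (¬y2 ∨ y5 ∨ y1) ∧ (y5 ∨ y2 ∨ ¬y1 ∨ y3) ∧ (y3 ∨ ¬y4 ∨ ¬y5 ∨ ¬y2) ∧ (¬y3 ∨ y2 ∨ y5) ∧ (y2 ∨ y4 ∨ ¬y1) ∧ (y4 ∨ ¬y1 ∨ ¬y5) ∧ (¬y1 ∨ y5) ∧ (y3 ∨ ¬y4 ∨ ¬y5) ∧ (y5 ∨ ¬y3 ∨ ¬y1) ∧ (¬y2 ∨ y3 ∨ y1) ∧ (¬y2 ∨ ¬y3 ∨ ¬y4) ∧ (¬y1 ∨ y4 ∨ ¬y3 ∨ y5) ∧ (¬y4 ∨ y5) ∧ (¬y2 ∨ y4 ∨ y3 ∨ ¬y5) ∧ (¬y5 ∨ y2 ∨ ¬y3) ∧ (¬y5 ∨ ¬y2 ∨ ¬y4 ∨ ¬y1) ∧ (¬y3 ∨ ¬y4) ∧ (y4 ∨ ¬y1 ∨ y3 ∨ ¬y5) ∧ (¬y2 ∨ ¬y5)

1

There are 2^5 = 32 truth assignments over (y1, y2, y3, y4, y5).
Split on y5. With y5 = True, the clauses containing y5 are satisfied and ¬y5 drops from the rest; 1 of the 2^4 = 16 assignments to the other variables satisfy what remains.
With y5 = False, by the same count on the reduced clause set, 0 assignments work.
(One model: y1=F, y2=F, y3=F, y4=F, y5=T.)
Total: 1 + 0 = 1.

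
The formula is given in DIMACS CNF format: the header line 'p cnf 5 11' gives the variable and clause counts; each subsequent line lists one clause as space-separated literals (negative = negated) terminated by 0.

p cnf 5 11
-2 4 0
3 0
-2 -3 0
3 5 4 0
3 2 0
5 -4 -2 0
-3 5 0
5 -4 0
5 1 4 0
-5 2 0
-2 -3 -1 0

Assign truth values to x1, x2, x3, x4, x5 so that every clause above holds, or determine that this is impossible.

UNSATISFIABLE

(x3) alone gives x3 = True.
(¬x2) alone gives x2 = False.
(x5) alone gives x5 = True.
That conflicts with the unit clause (¬x5).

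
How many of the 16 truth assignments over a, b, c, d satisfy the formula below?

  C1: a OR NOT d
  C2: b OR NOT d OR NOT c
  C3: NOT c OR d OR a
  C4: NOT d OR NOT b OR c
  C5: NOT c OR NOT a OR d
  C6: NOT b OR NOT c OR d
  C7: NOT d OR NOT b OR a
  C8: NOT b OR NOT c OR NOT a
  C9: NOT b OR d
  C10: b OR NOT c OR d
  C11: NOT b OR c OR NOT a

There are 2^4 = 16 truth assignments over (a, b, c, d).
Check each against the 11 clauses (columns in the order a, b, c, d):
  F F F F  ✓ satisfies all
  F F F T  ✗ fails (a OR NOT d)
  F F T F  ✗ fails (NOT c OR d OR a)
  F F T T  ✗ fails (a OR NOT d)
  F T F F  ✗ fails (NOT b OR d)
  F T F T  ✗ fails (a OR NOT d)
  F T T F  ✗ fails (NOT c OR d OR a)
  F T T T  ✗ fails (a OR NOT d)
  T F F F  ✓ satisfies all
  T F F T  ✓ satisfies all
  T F T F  ✗ fails (NOT c OR NOT a OR d)
  T F T T  ✗ fails (b OR NOT d OR NOT c)
  T T F F  ✗ fails (NOT b OR d)
  T T F T  ✗ fails (NOT d OR NOT b OR c)
  T T T F  ✗ fails (NOT c OR NOT a OR d)
  T T T T  ✗ fails (NOT b OR NOT c OR NOT a)
3 of the 16 rows are models.

3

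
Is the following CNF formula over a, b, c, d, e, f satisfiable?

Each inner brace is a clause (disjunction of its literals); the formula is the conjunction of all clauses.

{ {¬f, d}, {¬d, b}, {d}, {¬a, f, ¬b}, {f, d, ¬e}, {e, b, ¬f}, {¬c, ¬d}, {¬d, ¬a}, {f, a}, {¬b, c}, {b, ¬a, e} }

Unit clause (d) forces d = True.
Unit clause (b) forces b = True.
Unit clause (¬c) forces c = False.
Now (c) is unsatisfied and unit — conflict.
No assignment satisfies every clause.

Unsatisfiable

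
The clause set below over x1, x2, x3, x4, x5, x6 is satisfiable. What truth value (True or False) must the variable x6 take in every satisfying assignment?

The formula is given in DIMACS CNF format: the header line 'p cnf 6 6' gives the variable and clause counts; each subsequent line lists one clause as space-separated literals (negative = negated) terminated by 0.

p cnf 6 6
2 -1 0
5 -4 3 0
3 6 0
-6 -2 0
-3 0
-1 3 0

True

Suppose x6 = False.
The clause (x3) is unit, so x3 = True.
Now (¬x3) is unsatisfied and unit — conflict.
So every satisfying assignment has x6 = True.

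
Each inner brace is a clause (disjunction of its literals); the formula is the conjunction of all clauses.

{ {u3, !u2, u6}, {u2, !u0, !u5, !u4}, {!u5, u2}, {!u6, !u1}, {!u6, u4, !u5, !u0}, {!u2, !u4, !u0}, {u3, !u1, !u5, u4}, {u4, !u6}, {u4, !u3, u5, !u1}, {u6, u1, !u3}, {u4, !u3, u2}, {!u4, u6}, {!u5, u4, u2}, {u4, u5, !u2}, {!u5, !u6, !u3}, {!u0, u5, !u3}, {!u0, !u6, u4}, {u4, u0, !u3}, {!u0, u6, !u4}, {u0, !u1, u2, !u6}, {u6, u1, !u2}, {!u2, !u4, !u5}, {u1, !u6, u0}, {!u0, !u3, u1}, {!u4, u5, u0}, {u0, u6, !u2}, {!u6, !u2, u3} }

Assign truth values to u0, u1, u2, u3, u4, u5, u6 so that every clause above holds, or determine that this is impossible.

u0=true,  u1=false,  u2=false,  u3=false,  u4=false,  u5=false,  u6=false

Suppose u5 = false.
Suppose u6 = false.
From the singleton clause (!u4), u4 = false.
From the singleton clause (!u2), u2 = false.
From the singleton clause (!u3), u3 = false.
Every clause is now satisfied; u0, u1 are unconstrained.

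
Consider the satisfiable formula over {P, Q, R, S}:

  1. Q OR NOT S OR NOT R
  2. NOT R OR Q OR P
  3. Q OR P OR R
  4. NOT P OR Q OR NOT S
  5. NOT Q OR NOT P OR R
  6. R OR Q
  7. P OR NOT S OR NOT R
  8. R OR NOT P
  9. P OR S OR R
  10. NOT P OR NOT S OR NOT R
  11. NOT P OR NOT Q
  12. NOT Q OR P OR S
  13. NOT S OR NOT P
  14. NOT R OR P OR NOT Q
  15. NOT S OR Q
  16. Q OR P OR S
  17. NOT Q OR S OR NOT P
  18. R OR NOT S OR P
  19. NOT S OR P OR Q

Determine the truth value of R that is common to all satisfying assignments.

Suppose R = false.
From the singleton clause (Q), Q = true.
From the singleton clause (NOT P), P = false.
From the singleton clause (S), S = true.
That conflicts with the unit clause (NOT S).
So every satisfying assignment has R = True.

True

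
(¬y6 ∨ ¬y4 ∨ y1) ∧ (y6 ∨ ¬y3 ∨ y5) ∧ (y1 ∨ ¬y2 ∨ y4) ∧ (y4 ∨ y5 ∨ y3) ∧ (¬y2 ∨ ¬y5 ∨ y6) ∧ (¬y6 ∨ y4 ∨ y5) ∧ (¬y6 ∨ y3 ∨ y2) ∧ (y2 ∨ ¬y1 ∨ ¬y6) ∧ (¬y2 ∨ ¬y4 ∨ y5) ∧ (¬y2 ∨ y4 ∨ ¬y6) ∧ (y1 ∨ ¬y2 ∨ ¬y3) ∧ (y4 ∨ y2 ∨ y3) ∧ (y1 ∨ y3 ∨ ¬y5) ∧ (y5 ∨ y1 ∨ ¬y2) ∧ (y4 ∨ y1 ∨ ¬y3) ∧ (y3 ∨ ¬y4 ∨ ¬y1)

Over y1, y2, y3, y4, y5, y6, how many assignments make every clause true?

There are 2^6 = 64 truth assignments over (y1, y2, y3, y4, y5, y6).
Split on y5. With y5 = True, the clauses containing y5 are satisfied and ¬y5 drops from the rest; 4 of the 2^5 = 32 assignments to the other variables satisfy what remains.
With y5 = False, by the same count on the reduced clause set, 1 assignment works.
(One model: y1=F, y2=F, y3=F, y4=T, y5=F, y6=F.)
Total: 4 + 1 = 5.

5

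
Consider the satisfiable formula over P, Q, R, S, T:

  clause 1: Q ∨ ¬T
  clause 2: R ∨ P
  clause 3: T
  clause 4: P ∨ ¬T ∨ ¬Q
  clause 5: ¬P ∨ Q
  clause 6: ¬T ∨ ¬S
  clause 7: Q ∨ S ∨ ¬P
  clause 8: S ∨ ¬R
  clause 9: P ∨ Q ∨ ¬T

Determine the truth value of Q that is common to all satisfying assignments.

True

Suppose Q = False.
(¬T) alone gives T = False.
Now (T) is unsatisfied and unit — conflict.
So every satisfying assignment has Q = True.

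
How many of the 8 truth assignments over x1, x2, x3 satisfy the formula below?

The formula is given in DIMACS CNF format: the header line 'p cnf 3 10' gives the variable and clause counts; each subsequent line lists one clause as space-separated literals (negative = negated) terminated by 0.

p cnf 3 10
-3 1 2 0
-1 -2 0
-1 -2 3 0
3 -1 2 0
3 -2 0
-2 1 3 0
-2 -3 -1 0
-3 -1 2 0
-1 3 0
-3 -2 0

There are 2^3 = 8 truth assignments over (x1, x2, x3).
Check each against the 10 clauses (columns in the order x1, x2, x3):
  F F F  ✓ satisfies all
  F F T  ✗ fails (¬x3 ∨ x1 ∨ x2)
  F T F  ✗ fails (x3 ∨ ¬x2)
  F T T  ✗ fails (¬x3 ∨ ¬x2)
  T F F  ✗ fails (x3 ∨ ¬x1 ∨ x2)
  T F T  ✗ fails (¬x3 ∨ ¬x1 ∨ x2)
  T T F  ✗ fails (¬x1 ∨ ¬x2)
  T T T  ✗ fails (¬x1 ∨ ¬x2)
1 of the 8 rows is a model.

1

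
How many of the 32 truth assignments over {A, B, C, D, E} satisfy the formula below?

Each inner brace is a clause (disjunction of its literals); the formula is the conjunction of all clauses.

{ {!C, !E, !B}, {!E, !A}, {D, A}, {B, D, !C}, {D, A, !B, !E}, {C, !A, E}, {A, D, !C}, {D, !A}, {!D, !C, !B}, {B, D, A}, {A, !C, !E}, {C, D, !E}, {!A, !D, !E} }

6

There are 2^5 = 32 truth assignments over (A, B, C, D, E).
Split on C. With C = true, the clauses containing C are satisfied and !C drops from the rest; 2 of the 2^4 = 16 assignments to the other variables satisfy what remains.
With C = false, by the same count on the reduced clause set, 4 assignments work.
(One model: A=F, B=F, C=F, D=T, E=F.)
Total: 2 + 4 = 6.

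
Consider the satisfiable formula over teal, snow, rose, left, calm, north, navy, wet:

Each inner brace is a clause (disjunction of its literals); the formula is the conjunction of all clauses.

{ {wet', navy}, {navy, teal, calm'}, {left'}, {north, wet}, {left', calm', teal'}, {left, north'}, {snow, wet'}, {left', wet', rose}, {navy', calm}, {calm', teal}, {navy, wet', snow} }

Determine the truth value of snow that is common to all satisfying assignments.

Suppose snow = 0.
(left') alone gives left = 0.
(north') alone gives north = 0.
(wet) alone gives wet = 1.
That conflicts with the unit clause (wet').
So every satisfying assignment has snow = True.

True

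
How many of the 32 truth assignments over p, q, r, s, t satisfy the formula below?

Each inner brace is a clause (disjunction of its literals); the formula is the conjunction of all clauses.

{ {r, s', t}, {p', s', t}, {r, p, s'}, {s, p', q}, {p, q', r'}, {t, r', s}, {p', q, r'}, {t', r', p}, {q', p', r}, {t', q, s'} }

There are 2^5 = 32 truth assignments over (p, q, r, s, t).
Split on t. With t = 1, the clauses containing t are satisfied and t' drops from the rest; 4 of the 2^4 = 16 assignments to the other variables satisfy what remains.
With t = 0, by the same count on the reduced clause set, 3 assignments work.
(One model: p=F, q=F, r=F, s=F, t=F.)
Total: 4 + 3 = 7.

7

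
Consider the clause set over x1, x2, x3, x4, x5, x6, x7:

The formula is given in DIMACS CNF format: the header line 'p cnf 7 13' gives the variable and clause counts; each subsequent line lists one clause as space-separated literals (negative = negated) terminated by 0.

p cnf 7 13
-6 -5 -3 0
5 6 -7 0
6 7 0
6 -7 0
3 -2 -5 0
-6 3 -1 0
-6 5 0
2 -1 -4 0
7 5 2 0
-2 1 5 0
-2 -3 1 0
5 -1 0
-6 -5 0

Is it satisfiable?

Suppose x6 = True.
The clause (x5) is unit, so x5 = True.
But (¬x5) is also a unit clause — contradiction.
Undo x6 and try x6 = False.
The clause (x7) is unit, so x7 = True.
But (¬x7) is also a unit clause — contradiction.
Both values of x6 lead to a conflict.
No assignment satisfies every clause.

Unsatisfiable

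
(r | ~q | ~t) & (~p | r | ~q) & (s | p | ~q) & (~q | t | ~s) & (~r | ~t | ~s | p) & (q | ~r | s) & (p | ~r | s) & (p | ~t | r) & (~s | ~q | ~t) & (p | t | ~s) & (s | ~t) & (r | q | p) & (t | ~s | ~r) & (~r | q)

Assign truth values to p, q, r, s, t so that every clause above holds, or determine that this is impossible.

Case s = 1:
Case q = 0:
(~r) alone gives r = 0.
(p) alone gives p = 1.
All clauses hold; t can take either value.

p=1; q=0; r=0; s=1; t=0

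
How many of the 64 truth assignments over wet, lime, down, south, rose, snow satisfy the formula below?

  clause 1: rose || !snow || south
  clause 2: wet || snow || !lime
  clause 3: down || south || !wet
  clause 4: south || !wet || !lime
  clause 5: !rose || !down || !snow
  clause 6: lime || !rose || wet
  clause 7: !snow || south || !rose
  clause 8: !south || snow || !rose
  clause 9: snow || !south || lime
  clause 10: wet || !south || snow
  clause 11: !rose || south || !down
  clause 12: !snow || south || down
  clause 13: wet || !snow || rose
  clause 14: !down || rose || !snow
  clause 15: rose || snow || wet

There are 2^6 = 64 truth assignments over (wet, lime, down, south, rose, snow).
Split on snow. With snow = true, the clauses containing snow are satisfied and !snow drops from the rest; 5 of the 2^5 = 32 assignments to the other variables satisfy what remains.
With snow = false, by the same count on the reduced clause set, 3 assignments work.
(One model: wet=F, lime=T, down=F, south=T, rose=T, snow=T.)
Total: 5 + 3 = 8.

8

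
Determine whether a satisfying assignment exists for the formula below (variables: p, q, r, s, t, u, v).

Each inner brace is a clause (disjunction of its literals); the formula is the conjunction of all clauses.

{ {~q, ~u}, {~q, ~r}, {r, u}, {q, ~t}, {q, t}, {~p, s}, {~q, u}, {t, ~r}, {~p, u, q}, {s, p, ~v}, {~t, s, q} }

No

Branch on q: set q = 0.
Unit clause (~t) forces t = 0.
That conflicts with the unit clause (t).
That branch fails; take q = 1 instead.
Unit clause (~u) forces u = 0.
That conflicts with the unit clause (u).
Neither q = 1 nor q = 0 works.
No assignment satisfies every clause.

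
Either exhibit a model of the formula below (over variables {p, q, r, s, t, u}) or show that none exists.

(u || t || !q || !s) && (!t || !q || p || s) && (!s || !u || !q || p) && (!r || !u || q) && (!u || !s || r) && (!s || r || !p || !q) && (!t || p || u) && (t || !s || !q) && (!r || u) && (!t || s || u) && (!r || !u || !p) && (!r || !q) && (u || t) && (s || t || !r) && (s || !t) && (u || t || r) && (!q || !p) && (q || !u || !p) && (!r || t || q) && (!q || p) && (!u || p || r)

p=true; q=false; r=false; s=true; t=true; u=false

Case r = false:
Case u = false:
The clause (t) is unit, so t = true.
The clause (p) is unit, so p = true.
The clause (s) is unit, so s = true.
The clause (!q) is unit, so q = false.
Every clause now holds.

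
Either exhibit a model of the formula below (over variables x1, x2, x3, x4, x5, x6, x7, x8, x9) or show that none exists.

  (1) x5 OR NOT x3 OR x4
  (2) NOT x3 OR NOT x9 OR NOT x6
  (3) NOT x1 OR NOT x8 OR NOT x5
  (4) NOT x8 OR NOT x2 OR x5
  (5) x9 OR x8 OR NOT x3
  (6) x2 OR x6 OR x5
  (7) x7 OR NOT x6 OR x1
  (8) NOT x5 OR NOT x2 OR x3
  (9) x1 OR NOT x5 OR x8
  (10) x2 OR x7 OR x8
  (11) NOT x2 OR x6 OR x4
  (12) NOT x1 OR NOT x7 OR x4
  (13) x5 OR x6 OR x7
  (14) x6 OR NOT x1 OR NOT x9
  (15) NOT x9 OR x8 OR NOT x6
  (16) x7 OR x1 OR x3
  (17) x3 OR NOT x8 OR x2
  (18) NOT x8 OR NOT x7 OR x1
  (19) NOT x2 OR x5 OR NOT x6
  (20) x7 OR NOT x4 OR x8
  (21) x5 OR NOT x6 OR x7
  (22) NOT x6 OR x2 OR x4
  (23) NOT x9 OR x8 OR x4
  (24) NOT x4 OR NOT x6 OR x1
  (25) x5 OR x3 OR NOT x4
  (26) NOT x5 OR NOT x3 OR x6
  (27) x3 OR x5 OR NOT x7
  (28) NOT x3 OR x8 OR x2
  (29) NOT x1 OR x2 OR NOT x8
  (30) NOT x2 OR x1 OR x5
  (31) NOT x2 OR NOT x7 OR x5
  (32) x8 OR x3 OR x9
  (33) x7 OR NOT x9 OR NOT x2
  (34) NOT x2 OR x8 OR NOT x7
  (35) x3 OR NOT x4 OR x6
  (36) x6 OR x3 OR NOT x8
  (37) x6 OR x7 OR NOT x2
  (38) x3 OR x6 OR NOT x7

UNSATISFIABLE

Case x5 = true:
Case x1 = false:
From the singleton clause (x8), x8 = true.
From the singleton clause (NOT x7), x7 = false.
From the singleton clause (NOT x6), x6 = false.
From the singleton clause (x3), x3 = true.
That conflicts with the unit clause (NOT x3).
Backtrack on x1: now try x1 = true.
From the singleton clause (NOT x8), x8 = false.
Case x9 = true:
From the singleton clause (x6), x6 = true.
That conflicts with the unit clause (NOT x6).
Backtrack on x9: now try x9 = false.
From the singleton clause (NOT x3), x3 = false.
That conflicts with the unit clause (x3).
Either choice for x9 ends in contradiction.
Either choice for x1 ends in contradiction.
Backtrack on x5: now try x5 = false.
Case x3 = false:
From the singleton clause (NOT x4), x4 = false.
From the singleton clause (NOT x7), x7 = false.
From the singleton clause (x6), x6 = true.
That conflicts with the unit clause (NOT x6).
Backtrack on x3: now try x3 = true.
From the singleton clause (x4), x4 = true.
Case x9 = false:
From the singleton clause (x8), x8 = true.
From the singleton clause (NOT x2), x2 = false.
From the singleton clause (x6), x6 = true.
From the singleton clause (x7), x7 = true.
From the singleton clause (x1), x1 = true.
That conflicts with the unit clause (NOT x1).
Backtrack on x9: now try x9 = true.
From the singleton clause (NOT x6), x6 = false.
From the singleton clause (x2), x2 = true.
From the singleton clause (NOT x8), x8 = false.
From the singleton clause (x7), x7 = true.
That conflicts with the unit clause (NOT x7).
Either choice for x9 ends in contradiction.
Either choice for x3 ends in contradiction.
Either choice for x5 ends in contradiction.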